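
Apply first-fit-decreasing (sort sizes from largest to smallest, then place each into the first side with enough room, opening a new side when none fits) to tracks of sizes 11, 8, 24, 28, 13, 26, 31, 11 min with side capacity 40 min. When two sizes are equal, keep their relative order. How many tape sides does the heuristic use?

4

Sorted descending: 31, 28, 26, 24, 13, 11, 11, 8.
  31 → side 1 (new)  [load 31/40]
  28 → side 2 (new)  [load 28/40]
  26 → side 3 (new)  [load 26/40]
  24 → side 4 (new)  [load 24/40]
  13 → side 3  [load 39/40]
  11 → side 2  [load 39/40]
  11 → side 4  [load 35/40]
  8 → side 1  [load 39/40]
4 tape sides opened.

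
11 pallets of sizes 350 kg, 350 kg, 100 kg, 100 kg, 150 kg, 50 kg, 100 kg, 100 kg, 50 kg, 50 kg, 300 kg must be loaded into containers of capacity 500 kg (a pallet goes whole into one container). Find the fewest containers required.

Total = 350 + 350 + 300 + 150 + 100 + 100 + 100 + 100 + 50 + 50 + 50 = 1700 kg.
Lower bound: ⌈1700/500⌉ = 4 containers.
A packing using 4 containers:
  container 1: 350 + 150 = 500
  container 2: 350 + 100 + 50 = 500
  container 3: 300 + 100 + 100 = 500
  container 4: 100 + 50 + 50 = 200
This matches the lower bound, so 4 is optimal.

4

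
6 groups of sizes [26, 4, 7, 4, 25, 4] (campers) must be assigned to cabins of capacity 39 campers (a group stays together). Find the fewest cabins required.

2

Total = 26 + 25 + 7 + 4 + 4 + 4 = 70 campers.
Lower bound: ⌈70/39⌉ = 2 cabins.
A packing using 2 cabins:
  cabin 1: 26 + 7 + 4 = 37
  cabin 2: 25 + 4 + 4 = 33
This matches the lower bound, so 2 is optimal.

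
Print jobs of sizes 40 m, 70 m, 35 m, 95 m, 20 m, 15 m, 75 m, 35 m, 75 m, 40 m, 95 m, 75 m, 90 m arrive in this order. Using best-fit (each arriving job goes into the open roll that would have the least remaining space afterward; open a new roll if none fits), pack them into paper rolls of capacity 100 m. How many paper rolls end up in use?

  40 → roll 1 (new)  [load 40/100]
  70 → roll 2 (new)  [load 70/100]
  35 → roll 1  [load 75/100]
  95 → roll 3 (new)  [load 95/100]
  20 → roll 1  [load 95/100]
  15 → roll 2  [load 85/100]
  75 → roll 4 (new)  [load 75/100]
  35 → roll 5 (new)  [load 35/100]
  75 → roll 6 (new)  [load 75/100]
  40 → roll 5  [load 75/100]
  95 → roll 7 (new)  [load 95/100]
  75 → roll 8 (new)  [load 75/100]
  90 → roll 9 (new)  [load 90/100]
9 paper rolls opened.

9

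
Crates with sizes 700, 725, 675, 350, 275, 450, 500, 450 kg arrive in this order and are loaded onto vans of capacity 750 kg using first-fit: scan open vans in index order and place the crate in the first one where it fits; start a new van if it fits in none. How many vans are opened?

  700 → van 1 (new)  [load 700/750]
  725 → van 2 (new)  [load 725/750]
  675 → van 3 (new)  [load 675/750]
  350 → van 4 (new)  [load 350/750]
  275 → van 4  [load 625/750]
  450 → van 5 (new)  [load 450/750]
  500 → van 6 (new)  [load 500/750]
  450 → van 7 (new)  [load 450/750]
7 vans opened.

7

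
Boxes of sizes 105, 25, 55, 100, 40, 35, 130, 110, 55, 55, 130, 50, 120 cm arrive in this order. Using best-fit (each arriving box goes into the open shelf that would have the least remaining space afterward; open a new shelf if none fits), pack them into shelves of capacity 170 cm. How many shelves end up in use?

  105 → shelf 1 (new)  [load 105/170]
  25 → shelf 1  [load 130/170]
  55 → shelf 2 (new)  [load 55/170]
  100 → shelf 2  [load 155/170]
  40 → shelf 1  [load 170/170]
  35 → shelf 3 (new)  [load 35/170]
  130 → shelf 3  [load 165/170]
  110 → shelf 4 (new)  [load 110/170]
  55 → shelf 4  [load 165/170]
  55 → shelf 5 (new)  [load 55/170]
  130 → shelf 6 (new)  [load 130/170]
  50 → shelf 5  [load 105/170]
  120 → shelf 7 (new)  [load 120/170]
7 shelves opened.

7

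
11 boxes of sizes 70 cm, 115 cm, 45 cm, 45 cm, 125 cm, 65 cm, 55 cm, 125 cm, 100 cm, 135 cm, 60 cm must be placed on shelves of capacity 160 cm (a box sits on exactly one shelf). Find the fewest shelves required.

Total = 135 + 125 + 125 + 115 + 100 + 70 + 65 + 60 + 55 + 45 + 45 = 940 cm.
Lower bound: ⌈940/160⌉ = 6 shelves.
A packing using 7 shelves:
  shelf 1: 135 = 135
  shelf 2: 125 = 125
  shelf 3: 125 = 125
  shelf 4: 115 + 45 = 160
  shelf 5: 100 + 60 = 160
  shelf 6: 70 + 65 = 135
  shelf 7: 55 + 45 = 100
No arrangement into 6 shelves stays within capacity, so 7 is optimal.

7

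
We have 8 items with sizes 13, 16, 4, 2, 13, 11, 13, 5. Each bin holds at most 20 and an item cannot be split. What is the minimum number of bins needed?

5

Total = 16 + 13 + 13 + 13 + 11 + 5 + 4 + 2 = 77.
Lower bound: ⌈77/20⌉ = 4 bins.
Also, 5 items each exceed 10, and no two of those can share a bin, so at least 5 bins are needed.
A packing using 5 bins:
  bin 1: 16 + 4 = 20
  bin 2: 13 + 5 + 2 = 20
  bin 3: 13 = 13
  bin 4: 13 = 13
  bin 5: 11 = 11
This matches the lower bound, so 5 is optimal.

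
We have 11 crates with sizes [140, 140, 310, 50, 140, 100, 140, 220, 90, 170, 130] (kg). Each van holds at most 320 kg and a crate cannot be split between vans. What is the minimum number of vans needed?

6

Total = 310 + 220 + 170 + 140 + 140 + 140 + 140 + 130 + 100 + 90 + 50 = 1630 kg.
Lower bound: ⌈1630/320⌉ = 6 vans.
A packing using 6 vans:
  van 1: 310 = 310
  van 2: 220 + 100 = 320
  van 3: 170 + 140 = 310
  van 4: 140 + 140 = 280
  van 5: 140 + 130 + 50 = 320
  van 6: 90 = 90
This matches the lower bound, so 6 is optimal.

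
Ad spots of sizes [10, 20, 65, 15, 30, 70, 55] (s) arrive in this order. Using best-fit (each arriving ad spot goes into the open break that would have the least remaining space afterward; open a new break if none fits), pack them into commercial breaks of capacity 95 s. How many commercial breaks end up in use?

4

  10 → break 1 (new)  [load 10/95]
  20 → break 1  [load 30/95]
  65 → break 1  [load 95/95]
  15 → break 2 (new)  [load 15/95]
  30 → break 2  [load 45/95]
  70 → break 3 (new)  [load 70/95]
  55 → break 4 (new)  [load 55/95]
4 commercial breaks opened.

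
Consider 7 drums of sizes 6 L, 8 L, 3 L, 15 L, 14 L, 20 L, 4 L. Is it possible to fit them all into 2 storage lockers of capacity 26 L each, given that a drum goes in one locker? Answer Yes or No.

No

Total = 70 L; ⌈70/26⌉ = 3.
At least 3 storage lockers are required, but only 2 are allowed.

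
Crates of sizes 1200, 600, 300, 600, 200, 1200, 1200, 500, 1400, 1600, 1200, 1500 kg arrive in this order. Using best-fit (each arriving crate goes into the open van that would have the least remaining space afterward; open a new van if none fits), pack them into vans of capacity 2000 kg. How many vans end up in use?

8

  1200 → van 1 (new)  [load 1200/2000]
  600 → van 1  [load 1800/2000]
  300 → van 2 (new)  [load 300/2000]
  600 → van 2  [load 900/2000]
  200 → van 1  [load 2000/2000]
  1200 → van 3 (new)  [load 1200/2000]
  1200 → van 4 (new)  [load 1200/2000]
  500 → van 3  [load 1700/2000]
  1400 → van 5 (new)  [load 1400/2000]
  1600 → van 6 (new)  [load 1600/2000]
  1200 → van 7 (new)  [load 1200/2000]
  1500 → van 8 (new)  [load 1500/2000]
8 vans opened.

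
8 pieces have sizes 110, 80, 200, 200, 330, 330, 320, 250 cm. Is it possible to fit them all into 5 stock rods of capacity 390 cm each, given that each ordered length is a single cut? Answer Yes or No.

No

Total = 1820 cm; ⌈1820/390⌉ = 5.
6 pieces each exceed half the capacity and cannot share a stock rod, forcing at least 6 stock rods.
At least 6 stock rods are required, but only 5 are allowed.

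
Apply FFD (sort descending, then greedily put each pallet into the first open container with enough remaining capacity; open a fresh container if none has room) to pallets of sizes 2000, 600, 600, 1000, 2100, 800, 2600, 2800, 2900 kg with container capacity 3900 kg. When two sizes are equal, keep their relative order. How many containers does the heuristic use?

Sorted descending: 2900, 2800, 2600, 2100, 2000, 1000, 800, 600, 600.
  2900 → container 1 (new)  [load 2900/3900]
  2800 → container 2 (new)  [load 2800/3900]
  2600 → container 3 (new)  [load 2600/3900]
  2100 → container 4 (new)  [load 2100/3900]
  2000 → container 5 (new)  [load 2000/3900]
  1000 → container 1  [load 3900/3900]
  800 → container 2  [load 3600/3900]
  600 → container 3  [load 3200/3900]
  600 → container 3  [load 3800/3900]
5 containers opened.

5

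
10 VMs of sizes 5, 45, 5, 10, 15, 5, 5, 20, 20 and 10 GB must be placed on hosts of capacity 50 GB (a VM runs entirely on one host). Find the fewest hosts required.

3

Total = 45 + 20 + 20 + 15 + 10 + 10 + 5 + 5 + 5 + 5 = 140 GB.
Lower bound: ⌈140/50⌉ = 3 hosts.
A packing using 3 hosts:
  host 1: 45 + 5 = 50
  host 2: 20 + 20 + 10 = 50
  host 3: 15 + 10 + 5 + 5 + 5 = 40
This matches the lower bound, so 3 is optimal.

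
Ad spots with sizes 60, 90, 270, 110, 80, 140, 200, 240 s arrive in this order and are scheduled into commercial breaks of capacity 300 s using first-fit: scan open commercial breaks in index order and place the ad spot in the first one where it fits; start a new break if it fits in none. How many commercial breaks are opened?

5

  60 → break 1 (new)  [load 60/300]
  90 → break 1  [load 150/300]
  270 → break 2 (new)  [load 270/300]
  110 → break 1  [load 260/300]
  80 → break 3 (new)  [load 80/300]
  140 → break 3  [load 220/300]
  200 → break 4 (new)  [load 200/300]
  240 → break 5 (new)  [load 240/300]
5 commercial breaks opened.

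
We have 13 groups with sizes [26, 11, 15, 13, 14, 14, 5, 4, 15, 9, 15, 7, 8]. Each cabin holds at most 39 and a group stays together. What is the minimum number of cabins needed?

Total = 26 + 15 + 15 + 15 + 14 + 14 + 13 + 11 + 9 + 8 + 7 + 5 + 4 = 156.
Lower bound: ⌈156/39⌉ = 4 cabins.
A packing using 4 cabins:
  cabin 1: 26 + 13 = 39
  cabin 2: 15 + 15 + 9 = 39
  cabin 3: 15 + 11 + 8 + 5 = 39
  cabin 4: 14 + 14 + 7 + 4 = 39
This matches the lower bound, so 4 is optimal.

4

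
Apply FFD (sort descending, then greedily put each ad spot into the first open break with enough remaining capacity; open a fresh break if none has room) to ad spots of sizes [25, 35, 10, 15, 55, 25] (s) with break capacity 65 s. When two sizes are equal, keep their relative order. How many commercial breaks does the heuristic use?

Sorted descending: 55, 35, 25, 25, 15, 10.
  55 → break 1 (new)  [load 55/65]
  35 → break 2 (new)  [load 35/65]
  25 → break 2  [load 60/65]
  25 → break 3 (new)  [load 25/65]
  15 → break 3  [load 40/65]
  10 → break 1  [load 65/65]
3 commercial breaks opened.

3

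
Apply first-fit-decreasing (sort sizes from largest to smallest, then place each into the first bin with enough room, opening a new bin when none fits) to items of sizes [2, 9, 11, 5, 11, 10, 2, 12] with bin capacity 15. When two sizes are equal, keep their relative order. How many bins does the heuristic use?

5

Sorted descending: 12, 11, 11, 10, 9, 5, 2, 2.
  12 → bin 1 (new)  [load 12/15]
  11 → bin 2 (new)  [load 11/15]
  11 → bin 3 (new)  [load 11/15]
  10 → bin 4 (new)  [load 10/15]
  9 → bin 5 (new)  [load 9/15]
  5 → bin 4  [load 15/15]
  2 → bin 1  [load 14/15]
  2 → bin 2  [load 13/15]
5 bins opened.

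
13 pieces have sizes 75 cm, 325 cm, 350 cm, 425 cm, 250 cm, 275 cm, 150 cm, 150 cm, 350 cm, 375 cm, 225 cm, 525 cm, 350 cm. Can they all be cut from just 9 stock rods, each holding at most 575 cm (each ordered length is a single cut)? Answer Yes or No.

A valid assignment using 8 stock rods:
  stock rod 1: 525 = 525
  stock rod 2: 425 + 150 = 575
  stock rod 3: 375 + 150 = 525
  stock rod 4: 350 + 225 = 575
  stock rod 5: 350 + 75 = 425
  stock rod 6: 350 = 350
  stock rod 7: 325 + 250 = 575
  stock rod 8: 275 = 275
That uses only 8 ≤ 9, so 9 stock rods are enough.

Yes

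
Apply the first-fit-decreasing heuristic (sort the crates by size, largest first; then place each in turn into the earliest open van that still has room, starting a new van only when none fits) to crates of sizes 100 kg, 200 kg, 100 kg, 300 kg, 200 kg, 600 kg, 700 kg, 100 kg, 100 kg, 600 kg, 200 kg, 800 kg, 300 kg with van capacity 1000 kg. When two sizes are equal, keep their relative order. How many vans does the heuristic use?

Sorted descending: 800, 700, 600, 600, 300, 300, 200, 200, 200, 100, 100, 100, 100.
  800 → van 1 (new)  [load 800/1000]
  700 → van 2 (new)  [load 700/1000]
  600 → van 3 (new)  [load 600/1000]
  600 → van 4 (new)  [load 600/1000]
  300 → van 2  [load 1000/1000]
  300 → van 3  [load 900/1000]
  200 → van 1  [load 1000/1000]
  200 → van 4  [load 800/1000]
  200 → van 4  [load 1000/1000]
  100 → van 3  [load 1000/1000]
  100 → van 5 (new)  [load 100/1000]
  100 → van 5  [load 200/1000]
  100 → van 5  [load 300/1000]
5 vans opened.

5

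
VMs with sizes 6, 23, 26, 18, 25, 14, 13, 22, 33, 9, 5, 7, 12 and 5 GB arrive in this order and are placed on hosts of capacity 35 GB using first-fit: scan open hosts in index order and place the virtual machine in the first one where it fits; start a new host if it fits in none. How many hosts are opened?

7

  6 → host 1 (new)  [load 6/35]
  23 → host 1  [load 29/35]
  26 → host 2 (new)  [load 26/35]
  18 → host 3 (new)  [load 18/35]
  25 → host 4 (new)  [load 25/35]
  14 → host 3  [load 32/35]
  13 → host 5 (new)  [load 13/35]
  22 → host 5  [load 35/35]
  33 → host 6 (new)  [load 33/35]
  9 → host 2  [load 35/35]
  5 → host 1  [load 34/35]
  7 → host 4  [load 32/35]
  12 → host 7 (new)  [load 12/35]
  5 → host 7  [load 17/35]
7 hosts opened.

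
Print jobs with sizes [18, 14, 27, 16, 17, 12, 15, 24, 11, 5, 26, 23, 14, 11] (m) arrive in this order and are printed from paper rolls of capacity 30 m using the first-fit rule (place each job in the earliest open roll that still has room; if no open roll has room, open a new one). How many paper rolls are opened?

9

  18 → roll 1 (new)  [load 18/30]
  14 → roll 2 (new)  [load 14/30]
  27 → roll 3 (new)  [load 27/30]
  16 → roll 2  [load 30/30]
  17 → roll 4 (new)  [load 17/30]
  12 → roll 1  [load 30/30]
  15 → roll 5 (new)  [load 15/30]
  24 → roll 6 (new)  [load 24/30]
  11 → roll 4  [load 28/30]
  5 → roll 5  [load 20/30]
  26 → roll 7 (new)  [load 26/30]
  23 → roll 8 (new)  [load 23/30]
  14 → roll 9 (new)  [load 14/30]
  11 → roll 9  [load 25/30]
9 paper rolls opened.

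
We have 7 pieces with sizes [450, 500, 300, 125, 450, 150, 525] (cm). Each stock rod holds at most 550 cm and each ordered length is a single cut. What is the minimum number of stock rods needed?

6

Total = 525 + 500 + 450 + 450 + 300 + 150 + 125 = 2500 cm.
Lower bound: ⌈2500/550⌉ = 5 stock rods.
A packing using 6 stock rods:
  stock rod 1: 525 = 525
  stock rod 2: 500 = 500
  stock rod 3: 450 = 450
  stock rod 4: 450 = 450
  stock rod 5: 300 + 150 = 450
  stock rod 6: 125 = 125
No arrangement into 5 stock rods stays within capacity, so 6 is optimal.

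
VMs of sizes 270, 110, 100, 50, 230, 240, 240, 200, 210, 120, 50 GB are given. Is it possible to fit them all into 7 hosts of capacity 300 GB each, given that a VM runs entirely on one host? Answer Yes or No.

A valid assignment using 7 hosts:
  host 1: 270 = 270
  host 2: 240 + 50 = 290
  host 3: 240 + 50 = 290
  host 4: 230 = 230
  host 5: 210 = 210
  host 6: 200 + 100 = 300
  host 7: 120 + 110 = 230
Every load is within 300 GB, so 7 hosts suffice.

Yes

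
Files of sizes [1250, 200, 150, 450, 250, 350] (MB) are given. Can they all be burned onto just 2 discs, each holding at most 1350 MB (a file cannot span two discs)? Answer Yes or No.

No

Total = 2650 MB; ⌈2650/1350⌉ = 2.
The bound of 2 does not rule out 2, but exhaustive search shows no assignment into 2 discs of capacity 1350 MB exists — the minimum is 3.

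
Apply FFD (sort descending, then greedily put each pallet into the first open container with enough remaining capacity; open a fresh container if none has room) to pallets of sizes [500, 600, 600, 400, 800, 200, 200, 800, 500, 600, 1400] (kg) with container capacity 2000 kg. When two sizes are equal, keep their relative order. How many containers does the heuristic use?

4

Sorted descending: 1400, 800, 800, 600, 600, 600, 500, 500, 400, 200, 200.
  1400 → container 1 (new)  [load 1400/2000]
  800 → container 2 (new)  [load 800/2000]
  800 → container 2  [load 1600/2000]
  600 → container 1  [load 2000/2000]
  600 → container 3 (new)  [load 600/2000]
  600 → container 3  [load 1200/2000]
  500 → container 3  [load 1700/2000]
  500 → container 4 (new)  [load 500/2000]
  400 → container 2  [load 2000/2000]
  200 → container 3  [load 1900/2000]
  200 → container 4  [load 700/2000]
4 containers opened.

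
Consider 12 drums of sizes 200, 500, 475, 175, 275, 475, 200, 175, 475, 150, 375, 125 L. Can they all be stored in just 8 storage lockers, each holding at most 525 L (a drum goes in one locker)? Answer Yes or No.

Yes

A valid assignment using 8 storage lockers:
  locker 1: 500 = 500
  locker 2: 475 = 475
  locker 3: 475 = 475
  locker 4: 475 = 475
  locker 5: 375 + 150 = 525
  locker 6: 275 + 200 = 475
  locker 7: 200 + 175 + 125 = 500
  locker 8: 175 = 175
Every load is within 525 L, so 8 storage lockers suffice.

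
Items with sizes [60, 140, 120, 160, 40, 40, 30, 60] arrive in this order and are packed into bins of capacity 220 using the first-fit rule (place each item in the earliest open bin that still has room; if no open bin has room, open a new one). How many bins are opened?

  60 → bin 1 (new)  [load 60/220]
  140 → bin 1  [load 200/220]
  120 → bin 2 (new)  [load 120/220]
  160 → bin 3 (new)  [load 160/220]
  40 → bin 2  [load 160/220]
  40 → bin 2  [load 200/220]
  30 → bin 3  [load 190/220]
  60 → bin 4 (new)  [load 60/220]
4 bins opened.

4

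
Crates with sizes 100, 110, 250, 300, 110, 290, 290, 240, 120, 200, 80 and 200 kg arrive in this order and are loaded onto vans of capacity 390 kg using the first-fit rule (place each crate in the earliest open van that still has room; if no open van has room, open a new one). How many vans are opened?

8

  100 → van 1 (new)  [load 100/390]
  110 → van 1  [load 210/390]
  250 → van 2 (new)  [load 250/390]
  300 → van 3 (new)  [load 300/390]
  110 → van 1  [load 320/390]
  290 → van 4 (new)  [load 290/390]
  290 → van 5 (new)  [load 290/390]
  240 → van 6 (new)  [load 240/390]
  120 → van 2  [load 370/390]
  200 → van 7 (new)  [load 200/390]
  80 → van 3  [load 380/390]
  200 → van 8 (new)  [load 200/390]
8 vans opened.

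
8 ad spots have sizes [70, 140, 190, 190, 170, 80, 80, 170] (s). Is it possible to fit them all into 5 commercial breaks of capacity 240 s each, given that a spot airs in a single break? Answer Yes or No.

No

Total = 1090 s; ⌈1090/240⌉ = 5.
The bound of 5 does not rule out 5, but exhaustive search shows no assignment into 5 commercial breaks of capacity 240 s exists — the minimum is 6.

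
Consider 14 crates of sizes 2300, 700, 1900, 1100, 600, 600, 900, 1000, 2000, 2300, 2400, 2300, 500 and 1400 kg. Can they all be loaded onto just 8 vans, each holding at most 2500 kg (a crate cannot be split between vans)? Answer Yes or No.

Total = 20000 kg; ⌈20000/2500⌉ = 8.
The bound of 8 does not rule out 8, but exhaustive search shows no assignment into 8 vans of capacity 2500 kg exists — the minimum is 9.

No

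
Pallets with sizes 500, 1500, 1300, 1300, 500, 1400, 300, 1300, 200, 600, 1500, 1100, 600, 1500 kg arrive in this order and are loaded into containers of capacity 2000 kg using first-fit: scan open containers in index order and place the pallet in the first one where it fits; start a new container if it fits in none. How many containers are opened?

8

  500 → container 1 (new)  [load 500/2000]
  1500 → container 1  [load 2000/2000]
  1300 → container 2 (new)  [load 1300/2000]
  1300 → container 3 (new)  [load 1300/2000]
  500 → container 2  [load 1800/2000]
  1400 → container 4 (new)  [load 1400/2000]
  300 → container 3  [load 1600/2000]
  1300 → container 5 (new)  [load 1300/2000]
  200 → container 2  [load 2000/2000]
  600 → container 4  [load 2000/2000]
  1500 → container 6 (new)  [load 1500/2000]
  1100 → container 7 (new)  [load 1100/2000]
  600 → container 5  [load 1900/2000]
  1500 → container 8 (new)  [load 1500/2000]
8 containers opened.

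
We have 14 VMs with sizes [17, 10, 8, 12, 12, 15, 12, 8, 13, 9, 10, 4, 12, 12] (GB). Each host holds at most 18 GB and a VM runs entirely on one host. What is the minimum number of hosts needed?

Total = 17 + 15 + 13 + 12 + 12 + 12 + 12 + 12 + 10 + 10 + 9 + 8 + 8 + 4 = 154 GB.
Lower bound: ⌈154/18⌉ = 9 hosts.
Also, 10 VMs each exceed 9 GB, and no two of those can share a host, so at least 10 hosts are needed.
A packing using 11 hosts:
  host 1: 17 = 17
  host 2: 15 = 15
  host 3: 13 + 4 = 17
  host 4: 12 = 12
  host 5: 12 = 12
  host 6: 12 = 12
  host 7: 12 = 12
  host 8: 12 = 12
  host 9: 10 + 8 = 18
  host 10: 10 + 8 = 18
  host 11: 9 = 9
No arrangement into 10 hosts stays within capacity, so 11 is optimal.

11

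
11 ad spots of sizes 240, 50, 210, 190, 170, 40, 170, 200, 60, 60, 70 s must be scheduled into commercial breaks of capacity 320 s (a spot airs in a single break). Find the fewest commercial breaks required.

Total = 240 + 210 + 200 + 190 + 170 + 170 + 70 + 60 + 60 + 50 + 40 = 1460 s.
Lower bound: ⌈1460/320⌉ = 5 commercial breaks.
Also, 6 ad spots each exceed 160 s, and no two of those can share a break, so at least 6 commercial breaks are needed.
A packing using 6 commercial breaks:
  break 1: 240 + 70 = 310
  break 2: 210 + 60 + 50 = 320
  break 3: 200 + 60 + 40 = 300
  break 4: 190 = 190
  break 5: 170 = 170
  break 6: 170 = 170
This matches the lower bound, so 6 is optimal.

6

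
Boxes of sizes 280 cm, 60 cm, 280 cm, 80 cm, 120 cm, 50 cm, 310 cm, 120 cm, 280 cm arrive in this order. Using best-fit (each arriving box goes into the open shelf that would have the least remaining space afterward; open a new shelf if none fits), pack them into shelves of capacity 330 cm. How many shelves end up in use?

6

  280 → shelf 1 (new)  [load 280/330]
  60 → shelf 2 (new)  [load 60/330]
  280 → shelf 3 (new)  [load 280/330]
  80 → shelf 2  [load 140/330]
  120 → shelf 2  [load 260/330]
  50 → shelf 1  [load 330/330]
  310 → shelf 4 (new)  [load 310/330]
  120 → shelf 5 (new)  [load 120/330]
  280 → shelf 6 (new)  [load 280/330]
6 shelves opened.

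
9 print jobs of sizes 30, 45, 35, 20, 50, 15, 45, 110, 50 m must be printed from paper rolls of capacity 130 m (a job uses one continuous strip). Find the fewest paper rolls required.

Total = 110 + 50 + 50 + 45 + 45 + 35 + 30 + 20 + 15 = 400 m.
Lower bound: ⌈400/130⌉ = 4 paper rolls.
A packing using 4 paper rolls:
  roll 1: 110 + 20 = 130
  roll 2: 50 + 50 + 30 = 130
  roll 3: 45 + 45 + 35 = 125
  roll 4: 15 = 15
This matches the lower bound, so 4 is optimal.

4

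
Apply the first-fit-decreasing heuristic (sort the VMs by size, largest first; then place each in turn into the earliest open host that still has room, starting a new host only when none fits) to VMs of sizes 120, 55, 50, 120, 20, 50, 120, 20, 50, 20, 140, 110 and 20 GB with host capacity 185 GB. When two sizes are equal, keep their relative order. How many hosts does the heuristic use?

Sorted descending: 140, 120, 120, 120, 110, 55, 50, 50, 50, 20, 20, 20, 20.
  140 → host 1 (new)  [load 140/185]
  120 → host 2 (new)  [load 120/185]
  120 → host 3 (new)  [load 120/185]
  120 → host 4 (new)  [load 120/185]
  110 → host 5 (new)  [load 110/185]
  55 → host 2  [load 175/185]
  50 → host 3  [load 170/185]
  50 → host 4  [load 170/185]
  50 → host 5  [load 160/185]
  20 → host 1  [load 160/185]
  20 → host 1  [load 180/185]
  20 → host 5  [load 180/185]
  20 → host 6 (new)  [load 20/185]
6 hosts opened.

6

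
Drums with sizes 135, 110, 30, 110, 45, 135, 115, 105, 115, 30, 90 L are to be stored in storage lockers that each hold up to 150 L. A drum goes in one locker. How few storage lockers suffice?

Total = 135 + 135 + 115 + 115 + 110 + 110 + 105 + 90 + 45 + 30 + 30 = 1020 L.
Lower bound: ⌈1020/150⌉ = 7 storage lockers.
Also, 8 drums each exceed 75 L, and no two of those can share a locker, so at least 8 storage lockers are needed.
A packing using 8 storage lockers:
  locker 1: 135 = 135
  locker 2: 135 = 135
  locker 3: 115 + 30 = 145
  locker 4: 115 + 30 = 145
  locker 5: 110 = 110
  locker 6: 110 = 110
  locker 7: 105 + 45 = 150
  locker 8: 90 = 90
This matches the lower bound, so 8 is optimal.

8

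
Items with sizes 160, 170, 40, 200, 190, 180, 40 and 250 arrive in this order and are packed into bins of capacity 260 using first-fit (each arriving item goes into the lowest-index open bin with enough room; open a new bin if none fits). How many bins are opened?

  160 → bin 1 (new)  [load 160/260]
  170 → bin 2 (new)  [load 170/260]
  40 → bin 1  [load 200/260]
  200 → bin 3 (new)  [load 200/260]
  190 → bin 4 (new)  [load 190/260]
  180 → bin 5 (new)  [load 180/260]
  40 → bin 1  [load 240/260]
  250 → bin 6 (new)  [load 250/260]
6 bins opened.

6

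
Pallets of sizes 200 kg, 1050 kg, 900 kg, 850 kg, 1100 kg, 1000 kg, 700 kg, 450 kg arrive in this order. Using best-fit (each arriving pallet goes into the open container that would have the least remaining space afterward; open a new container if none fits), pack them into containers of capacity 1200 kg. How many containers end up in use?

6

  200 → container 1 (new)  [load 200/1200]
  1050 → container 2 (new)  [load 1050/1200]
  900 → container 1  [load 1100/1200]
  850 → container 3 (new)  [load 850/1200]
  1100 → container 4 (new)  [load 1100/1200]
  1000 → container 5 (new)  [load 1000/1200]
  700 → container 6 (new)  [load 700/1200]
  450 → container 6  [load 1150/1200]
6 containers opened.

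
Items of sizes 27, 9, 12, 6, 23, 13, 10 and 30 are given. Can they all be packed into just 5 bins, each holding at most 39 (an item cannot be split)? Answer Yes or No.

A valid assignment using 4 bins:
  bin 1: 30 + 9 = 39
  bin 2: 27 + 12 = 39
  bin 3: 23 + 13 = 36
  bin 4: 10 + 6 = 16
That uses only 4 ≤ 5, so 5 bins are enough.

Yes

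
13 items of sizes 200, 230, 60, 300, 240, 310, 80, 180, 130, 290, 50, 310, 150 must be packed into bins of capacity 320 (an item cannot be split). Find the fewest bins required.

Total = 310 + 310 + 300 + 290 + 240 + 230 + 200 + 180 + 150 + 130 + 80 + 60 + 50 = 2530.
Lower bound: ⌈2530/320⌉ = 8 bins.
A packing using 9 bins:
  bin 1: 310 = 310
  bin 2: 310 = 310
  bin 3: 300 = 300
  bin 4: 290 = 290
  bin 5: 240 + 80 = 320
  bin 6: 230 + 60 = 290
  bin 7: 200 + 50 = 250
  bin 8: 180 + 130 = 310
  bin 9: 150 = 150
No arrangement into 8 bins stays within capacity, so 9 is optimal.

9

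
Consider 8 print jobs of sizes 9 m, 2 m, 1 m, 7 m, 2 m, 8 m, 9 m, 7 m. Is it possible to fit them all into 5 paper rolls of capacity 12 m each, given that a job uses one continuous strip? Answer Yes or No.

Yes

A valid assignment using 5 paper rolls:
  roll 1: 9 + 2 + 1 = 12
  roll 2: 9 + 2 = 11
  roll 3: 8 = 8
  roll 4: 7 = 7
  roll 5: 7 = 7
Every load is within 12 m, so 5 paper rolls suffice.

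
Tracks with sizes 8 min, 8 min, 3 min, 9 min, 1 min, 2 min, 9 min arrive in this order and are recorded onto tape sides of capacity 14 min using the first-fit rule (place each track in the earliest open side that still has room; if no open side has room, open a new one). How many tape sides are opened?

  8 → side 1 (new)  [load 8/14]
  8 → side 2 (new)  [load 8/14]
  3 → side 1  [load 11/14]
  9 → side 3 (new)  [load 9/14]
  1 → side 1  [load 12/14]
  2 → side 1  [load 14/14]
  9 → side 4 (new)  [load 9/14]
4 tape sides opened.

4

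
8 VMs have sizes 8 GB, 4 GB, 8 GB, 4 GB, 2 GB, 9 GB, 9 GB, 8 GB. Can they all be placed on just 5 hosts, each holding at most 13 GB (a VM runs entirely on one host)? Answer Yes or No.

Yes

A valid assignment using 5 hosts:
  host 1: 9 + 4 = 13
  host 2: 9 + 4 = 13
  host 3: 8 + 2 = 10
  host 4: 8 = 8
  host 5: 8 = 8
Every load is within 13 GB, so 5 hosts suffice.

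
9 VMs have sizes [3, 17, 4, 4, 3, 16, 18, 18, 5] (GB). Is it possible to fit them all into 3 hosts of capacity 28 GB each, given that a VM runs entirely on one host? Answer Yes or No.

No

Total = 88 GB; ⌈88/28⌉ = 4.
At least 4 hosts are required, but only 3 are allowed.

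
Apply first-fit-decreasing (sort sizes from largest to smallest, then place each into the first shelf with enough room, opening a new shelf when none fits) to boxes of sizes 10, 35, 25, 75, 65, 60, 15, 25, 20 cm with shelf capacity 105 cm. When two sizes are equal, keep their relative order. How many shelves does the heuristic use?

Sorted descending: 75, 65, 60, 35, 25, 25, 20, 15, 10.
  75 → shelf 1 (new)  [load 75/105]
  65 → shelf 2 (new)  [load 65/105]
  60 → shelf 3 (new)  [load 60/105]
  35 → shelf 2  [load 100/105]
  25 → shelf 1  [load 100/105]
  25 → shelf 3  [load 85/105]
  20 → shelf 3  [load 105/105]
  15 → shelf 4 (new)  [load 15/105]
  10 → shelf 4  [load 25/105]
4 shelves opened.

4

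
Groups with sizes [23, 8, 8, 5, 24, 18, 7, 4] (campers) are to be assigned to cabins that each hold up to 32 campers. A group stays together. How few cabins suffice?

4

Total = 24 + 23 + 18 + 8 + 8 + 7 + 5 + 4 = 97 campers.
Lower bound: ⌈97/32⌉ = 4 cabins.
A packing using 4 cabins:
  cabin 1: 24 + 8 = 32
  cabin 2: 23 + 8 = 31
  cabin 3: 18 + 7 + 5 = 30
  cabin 4: 4 = 4
This matches the lower bound, so 4 is optimal.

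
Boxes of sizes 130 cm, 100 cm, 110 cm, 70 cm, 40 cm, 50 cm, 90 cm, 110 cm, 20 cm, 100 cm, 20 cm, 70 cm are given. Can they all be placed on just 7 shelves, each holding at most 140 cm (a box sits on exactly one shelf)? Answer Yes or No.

A valid assignment using 7 shelves:
  shelf 1: 130 = 130
  shelf 2: 110 + 20 = 130
  shelf 3: 110 + 20 = 130
  shelf 4: 100 + 40 = 140
  shelf 5: 100 = 100
  shelf 6: 90 + 50 = 140
  shelf 7: 70 + 70 = 140
Every load is within 140 cm, so 7 shelves suffice.

Yes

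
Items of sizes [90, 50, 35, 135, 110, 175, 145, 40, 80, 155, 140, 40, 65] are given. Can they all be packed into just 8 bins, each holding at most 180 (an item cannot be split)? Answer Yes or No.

A valid assignment using 8 bins:
  bin 1: 175 = 175
  bin 2: 155 = 155
  bin 3: 145 + 35 = 180
  bin 4: 140 + 40 = 180
  bin 5: 135 + 40 = 175
  bin 6: 110 + 65 = 175
  bin 7: 90 + 80 = 170
  bin 8: 50 = 50
Every load is within 180, so 8 bins suffice.

Yes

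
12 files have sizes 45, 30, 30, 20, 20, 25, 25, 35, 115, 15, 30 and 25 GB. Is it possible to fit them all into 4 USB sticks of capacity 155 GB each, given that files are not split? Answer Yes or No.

Yes

A valid assignment using 3 USB sticks:
  USB stick 1: 115 + 35 = 150
  USB stick 2: 45 + 30 + 30 + 30 + 20 = 155
  USB stick 3: 25 + 25 + 25 + 20 + 15 = 110
That uses only 3 ≤ 4, so 4 USB sticks are enough.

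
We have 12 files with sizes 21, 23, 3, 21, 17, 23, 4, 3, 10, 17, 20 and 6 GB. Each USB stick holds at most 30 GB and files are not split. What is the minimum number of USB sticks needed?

Total = 23 + 23 + 21 + 21 + 20 + 17 + 17 + 10 + 6 + 4 + 3 + 3 = 168 GB.
Lower bound: ⌈168/30⌉ = 6 USB sticks.
Also, 7 files each exceed 15 GB, and no two of those can share a USB stick, so at least 7 USB sticks are needed.
A packing using 7 USB sticks:
  USB stick 1: 23 + 6 = 29
  USB stick 2: 23 + 4 + 3 = 30
  USB stick 3: 21 + 3 = 24
  USB stick 4: 21 = 21
  USB stick 5: 20 + 10 = 30
  USB stick 6: 17 = 17
  USB stick 7: 17 = 17
This matches the lower bound, so 7 is optimal.

7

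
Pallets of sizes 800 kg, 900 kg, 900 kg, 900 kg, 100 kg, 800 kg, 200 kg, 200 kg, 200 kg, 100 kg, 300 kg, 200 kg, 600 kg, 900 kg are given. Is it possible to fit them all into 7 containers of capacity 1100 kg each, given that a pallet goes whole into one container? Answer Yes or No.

Yes

A valid assignment using 7 containers:
  container 1: 900 + 200 = 1100
  container 2: 900 + 200 = 1100
  container 3: 900 + 200 = 1100
  container 4: 900 + 200 = 1100
  container 5: 800 + 300 = 1100
  container 6: 800 + 100 + 100 = 1000
  container 7: 600 = 600
Every load is within 1100 kg, so 7 containers suffice.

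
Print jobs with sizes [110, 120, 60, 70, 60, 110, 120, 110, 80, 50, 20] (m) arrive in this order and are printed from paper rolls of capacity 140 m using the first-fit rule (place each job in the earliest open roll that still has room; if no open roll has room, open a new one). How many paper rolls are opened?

8

  110 → roll 1 (new)  [load 110/140]
  120 → roll 2 (new)  [load 120/140]
  60 → roll 3 (new)  [load 60/140]
  70 → roll 3  [load 130/140]
  60 → roll 4 (new)  [load 60/140]
  110 → roll 5 (new)  [load 110/140]
  120 → roll 6 (new)  [load 120/140]
  110 → roll 7 (new)  [load 110/140]
  80 → roll 4  [load 140/140]
  50 → roll 8 (new)  [load 50/140]
  20 → roll 1  [load 130/140]
8 paper rolls opened.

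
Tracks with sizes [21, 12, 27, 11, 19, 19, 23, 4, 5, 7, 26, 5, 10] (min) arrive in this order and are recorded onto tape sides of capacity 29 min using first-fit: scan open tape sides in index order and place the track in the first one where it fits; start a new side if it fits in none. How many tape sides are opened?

8

  21 → side 1 (new)  [load 21/29]
  12 → side 2 (new)  [load 12/29]
  27 → side 3 (new)  [load 27/29]
  11 → side 2  [load 23/29]
  19 → side 4 (new)  [load 19/29]
  19 → side 5 (new)  [load 19/29]
  23 → side 6 (new)  [load 23/29]
  4 → side 1  [load 25/29]
  5 → side 2  [load 28/29]
  7 → side 4  [load 26/29]
  26 → side 7 (new)  [load 26/29]
  5 → side 5  [load 24/29]
  10 → side 8 (new)  [load 10/29]
8 tape sides opened.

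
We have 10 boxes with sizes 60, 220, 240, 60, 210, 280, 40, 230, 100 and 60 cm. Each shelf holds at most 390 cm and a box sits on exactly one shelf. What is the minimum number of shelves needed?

5

Total = 280 + 240 + 230 + 220 + 210 + 100 + 60 + 60 + 60 + 40 = 1500 cm.
Lower bound: ⌈1500/390⌉ = 4 shelves.
Also, 5 boxes each exceed 195 cm, and no two of those can share a shelf, so at least 5 shelves are needed.
A packing using 5 shelves:
  shelf 1: 280 + 100 = 380
  shelf 2: 240 + 60 + 60 = 360
  shelf 3: 230 + 60 + 40 = 330
  shelf 4: 220 = 220
  shelf 5: 210 = 210
This matches the lower bound, so 5 is optimal.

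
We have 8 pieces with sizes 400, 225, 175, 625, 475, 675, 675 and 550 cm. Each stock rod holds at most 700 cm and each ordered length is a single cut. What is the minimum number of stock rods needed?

6

Total = 675 + 675 + 625 + 550 + 475 + 400 + 225 + 175 = 3800 cm.
Lower bound: ⌈3800/700⌉ = 6 stock rods.
A packing using 6 stock rods:
  stock rod 1: 675 = 675
  stock rod 2: 675 = 675
  stock rod 3: 625 = 625
  stock rod 4: 550 = 550
  stock rod 5: 475 + 225 = 700
  stock rod 6: 400 + 175 = 575
This matches the lower bound, so 6 is optimal.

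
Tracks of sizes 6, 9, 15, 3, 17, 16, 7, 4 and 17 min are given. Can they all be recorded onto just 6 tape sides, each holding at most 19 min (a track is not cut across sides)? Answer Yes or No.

Yes

A valid assignment using 6 tape sides:
  side 1: 17 = 17
  side 2: 17 = 17
  side 3: 16 + 3 = 19
  side 4: 15 + 4 = 19
  side 5: 9 + 7 = 16
  side 6: 6 = 6
Every load is within 19 min, so 6 tape sides suffice.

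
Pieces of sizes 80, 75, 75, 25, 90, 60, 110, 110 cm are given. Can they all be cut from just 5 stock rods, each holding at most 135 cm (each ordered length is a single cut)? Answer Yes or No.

No

Total = 625 cm; ⌈625/135⌉ = 5.
6 pieces each exceed half the capacity and cannot share a stock rod, forcing at least 6 stock rods.
At least 6 stock rods are required, but only 5 are allowed.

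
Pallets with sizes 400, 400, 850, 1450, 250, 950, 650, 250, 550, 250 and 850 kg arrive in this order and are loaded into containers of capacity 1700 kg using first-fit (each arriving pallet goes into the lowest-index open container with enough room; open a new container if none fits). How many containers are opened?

5

  400 → container 1 (new)  [load 400/1700]
  400 → container 1  [load 800/1700]
  850 → container 1  [load 1650/1700]
  1450 → container 2 (new)  [load 1450/1700]
  250 → container 2  [load 1700/1700]
  950 → container 3 (new)  [load 950/1700]
  650 → container 3  [load 1600/1700]
  250 → container 4 (new)  [load 250/1700]
  550 → container 4  [load 800/1700]
  250 → container 4  [load 1050/1700]
  850 → container 5 (new)  [load 850/1700]
5 containers opened.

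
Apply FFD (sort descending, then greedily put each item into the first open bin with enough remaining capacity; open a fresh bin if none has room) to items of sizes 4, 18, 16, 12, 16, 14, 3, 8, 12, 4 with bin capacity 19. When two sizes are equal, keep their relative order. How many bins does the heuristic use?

Sorted descending: 18, 16, 16, 14, 12, 12, 8, 4, 4, 3.
  18 → bin 1 (new)  [load 18/19]
  16 → bin 2 (new)  [load 16/19]
  16 → bin 3 (new)  [load 16/19]
  14 → bin 4 (new)  [load 14/19]
  12 → bin 5 (new)  [load 12/19]
  12 → bin 6 (new)  [load 12/19]
  8 → bin 7 (new)  [load 8/19]
  4 → bin 4  [load 18/19]
  4 → bin 5  [load 16/19]
  3 → bin 2  [load 19/19]
7 bins opened.

7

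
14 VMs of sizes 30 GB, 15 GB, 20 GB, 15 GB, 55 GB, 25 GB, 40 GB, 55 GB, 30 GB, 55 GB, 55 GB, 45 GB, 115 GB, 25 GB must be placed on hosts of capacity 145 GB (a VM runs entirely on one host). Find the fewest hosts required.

Total = 115 + 55 + 55 + 55 + 55 + 45 + 40 + 30 + 30 + 25 + 25 + 20 + 15 + 15 = 580 GB.
Lower bound: ⌈580/145⌉ = 4 hosts.
A packing using 4 hosts:
  host 1: 115 + 30 = 145
  host 2: 55 + 55 + 20 + 15 = 145
  host 3: 55 + 45 + 30 + 15 = 145
  host 4: 55 + 40 + 25 + 25 = 145
This matches the lower bound, so 4 is optimal.

4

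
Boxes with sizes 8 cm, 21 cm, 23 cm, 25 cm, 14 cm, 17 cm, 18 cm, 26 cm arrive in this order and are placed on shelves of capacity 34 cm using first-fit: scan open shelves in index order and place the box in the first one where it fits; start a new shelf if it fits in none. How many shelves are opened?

6

  8 → shelf 1 (new)  [load 8/34]
  21 → shelf 1  [load 29/34]
  23 → shelf 2 (new)  [load 23/34]
  25 → shelf 3 (new)  [load 25/34]
  14 → shelf 4 (new)  [load 14/34]
  17 → shelf 4  [load 31/34]
  18 → shelf 5 (new)  [load 18/34]
  26 → shelf 6 (new)  [load 26/34]
6 shelves opened.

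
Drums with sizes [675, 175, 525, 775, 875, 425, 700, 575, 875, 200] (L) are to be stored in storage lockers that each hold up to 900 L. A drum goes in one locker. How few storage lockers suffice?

8

Total = 875 + 875 + 775 + 700 + 675 + 575 + 525 + 425 + 200 + 175 = 5800 L.
Lower bound: ⌈5800/900⌉ = 7 storage lockers.
A packing using 8 storage lockers:
  locker 1: 875 = 875
  locker 2: 875 = 875
  locker 3: 775 = 775
  locker 4: 700 + 200 = 900
  locker 5: 675 + 175 = 850
  locker 6: 575 = 575
  locker 7: 525 = 525
  locker 8: 425 = 425
No arrangement into 7 storage lockers stays within capacity, so 8 is optimal.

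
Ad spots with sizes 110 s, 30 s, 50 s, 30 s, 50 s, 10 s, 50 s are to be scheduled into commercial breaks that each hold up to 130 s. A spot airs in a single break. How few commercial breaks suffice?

3

Total = 110 + 50 + 50 + 50 + 30 + 30 + 10 = 330 s.
Lower bound: ⌈330/130⌉ = 3 commercial breaks.
A packing using 3 commercial breaks:
  break 1: 110 + 10 = 120
  break 2: 50 + 50 + 30 = 130
  break 3: 50 + 30 = 80
This matches the lower bound, so 3 is optimal.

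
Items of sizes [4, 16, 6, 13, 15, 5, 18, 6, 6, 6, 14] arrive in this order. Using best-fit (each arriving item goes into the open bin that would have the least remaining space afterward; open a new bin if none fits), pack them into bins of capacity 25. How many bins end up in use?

  4 → bin 1 (new)  [load 4/25]
  16 → bin 1  [load 20/25]
  6 → bin 2 (new)  [load 6/25]
  13 → bin 2  [load 19/25]
  15 → bin 3 (new)  [load 15/25]
  5 → bin 1  [load 25/25]
  18 → bin 4 (new)  [load 18/25]
  6 → bin 2  [load 25/25]
  6 → bin 4  [load 24/25]
  6 → bin 3  [load 21/25]
  14 → bin 5 (new)  [load 14/25]
5 bins opened.

5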